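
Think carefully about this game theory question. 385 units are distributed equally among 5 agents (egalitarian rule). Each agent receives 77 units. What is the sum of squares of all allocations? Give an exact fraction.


Step 1: Each agent's share = 385/5 = 77
Step 2: Square of each share = (77)^2 = 5929
Step 3: Sum of squares = 5 * 5929 = 29645

29645


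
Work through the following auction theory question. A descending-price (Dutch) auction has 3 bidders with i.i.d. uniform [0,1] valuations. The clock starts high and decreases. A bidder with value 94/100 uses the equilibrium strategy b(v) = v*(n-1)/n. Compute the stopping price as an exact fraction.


Step 1: Dutch auctions are strategically equivalent to first-price auctions
Step 2: The equilibrium bid is b(v) = v*(n-1)/n
Step 3: b = 47/50 * 2/3
Step 4: b = 47/75

47/75


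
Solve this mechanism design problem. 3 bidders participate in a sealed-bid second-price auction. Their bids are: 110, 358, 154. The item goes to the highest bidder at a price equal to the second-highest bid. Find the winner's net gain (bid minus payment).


Step 1: Sort bids in descending order: 358, 154, 110
Step 2: The winning bid is the highest: 358
Step 3: The payment equals the second-highest bid: 154
Step 4: Surplus = winner's bid - payment = 358 - 154 = 204

204


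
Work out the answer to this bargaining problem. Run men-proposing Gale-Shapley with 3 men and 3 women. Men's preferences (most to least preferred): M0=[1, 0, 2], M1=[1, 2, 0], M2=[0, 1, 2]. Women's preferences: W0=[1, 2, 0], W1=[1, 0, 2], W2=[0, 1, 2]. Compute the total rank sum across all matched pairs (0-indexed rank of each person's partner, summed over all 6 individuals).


Step 1: Run Gale-Shapley (men propose, women hold best offer):
  M0 proposes to W1; she accepts
  M1 proposes to W1; she switches from M0
  M2 proposes to W0; she accepts
  M0 proposes to W0; rejected
  M0 proposes to W2; she accepts
Step 2: Final matching: W0-M2, W1-M1, W2-M0
Step 3: 0-indexed ranks (man's rank of his match, then woman's): 0 + 1 + 0 + 0 + 2 + 0
Step 4: Total rank sum = 3

3


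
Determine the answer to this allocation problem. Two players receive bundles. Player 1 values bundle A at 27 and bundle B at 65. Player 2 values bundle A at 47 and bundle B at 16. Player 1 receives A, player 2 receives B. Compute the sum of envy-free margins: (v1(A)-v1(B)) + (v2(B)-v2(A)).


Step 1: Player 1's margin = v1(A) - v1(B) = 27 - 65 = -38
Step 2: Player 2's margin = v2(B) - v2(A) = 16 - 47 = -31
Step 3: Total margin = -38 + -31 = -69

-69


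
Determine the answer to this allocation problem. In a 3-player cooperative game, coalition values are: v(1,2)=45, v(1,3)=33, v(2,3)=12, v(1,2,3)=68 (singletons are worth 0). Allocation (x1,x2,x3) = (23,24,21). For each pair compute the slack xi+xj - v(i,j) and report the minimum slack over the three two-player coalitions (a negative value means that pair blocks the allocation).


Step 1: Slack for coalition (1,2): x1+x2 - v12 = 47 - 45 = 2
Step 2: Slack for coalition (1,3): x1+x3 - v13 = 44 - 33 = 11
Step 3: Slack for coalition (2,3): x2+x3 - v23 = 45 - 12 = 33
Step 4: Minimum slack = min(2, 11, 33) = 2, attained by (1,2); no pair can gain by deviating, so the allocation is in the core

2


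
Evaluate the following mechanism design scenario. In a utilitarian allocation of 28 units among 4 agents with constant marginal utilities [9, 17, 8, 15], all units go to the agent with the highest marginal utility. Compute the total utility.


Step 1: The marginal utilities are [9, 17, 8, 15]
Step 2: The highest marginal utility is 17
Step 3: All 28 units go to that agent
Step 4: Total utility = 17 * 28 = 476

476


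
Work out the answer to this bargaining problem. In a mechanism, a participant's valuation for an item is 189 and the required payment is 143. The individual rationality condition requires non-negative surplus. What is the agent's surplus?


Step 1: Surplus = value - payment = 189 - 143 = 46
Step 2: IR is satisfied (surplus >= 0)

46


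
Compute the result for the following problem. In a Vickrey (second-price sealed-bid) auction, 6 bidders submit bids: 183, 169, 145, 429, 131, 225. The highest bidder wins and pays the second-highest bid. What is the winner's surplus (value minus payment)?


Step 1: Sort bids in descending order: 429, 225, 183, 169, 145, 131
Step 2: The winning bid is the highest: 429
Step 3: The payment equals the second-highest bid: 225
Step 4: Surplus = winner's bid - payment = 429 - 225 = 204

204


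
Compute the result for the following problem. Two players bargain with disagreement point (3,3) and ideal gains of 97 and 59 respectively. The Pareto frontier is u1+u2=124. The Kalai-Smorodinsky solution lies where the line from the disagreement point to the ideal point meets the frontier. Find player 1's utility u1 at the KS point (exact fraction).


Step 1: At the KS point, (u1-d1)/r1 = (u2-d2)/r2 = t and u1+u2 = 124
Step 2: u1 = d1 + r1*t and u2 = d2 + r2*t, so (d1 + r1*t) + (d2 + r2*t) = 124
Step 3: t = (124 - 3 - 3)/(97 + 59) = 118/156 = 59/78
Step 4: u1 = d1 + r1*t = 3 + 97 * 59/78 = 5957/78
Step 5: (Check: u2 = d2 + r2*t = 3715/78; u1+u2 = 5957/78 + 3715/78 = 124, on the frontier.)

5957/78


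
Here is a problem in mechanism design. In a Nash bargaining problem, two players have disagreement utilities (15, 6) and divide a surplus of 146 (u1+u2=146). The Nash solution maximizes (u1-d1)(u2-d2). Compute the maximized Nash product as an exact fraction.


Step 1: The Nash solution splits surplus symmetrically above the disagreement point
Step 2: u1 = (total + d1 - d2)/2 = (146 + 15 - 6)/2 = 155/2
Step 3: u2 = (total - d1 + d2)/2 = (146 - 15 + 6)/2 = 137/2
Step 4: Nash product = (155/2 - 15) * (137/2 - 6)
Step 5: = 125/2 * 125/2 = 15625/4

15625/4


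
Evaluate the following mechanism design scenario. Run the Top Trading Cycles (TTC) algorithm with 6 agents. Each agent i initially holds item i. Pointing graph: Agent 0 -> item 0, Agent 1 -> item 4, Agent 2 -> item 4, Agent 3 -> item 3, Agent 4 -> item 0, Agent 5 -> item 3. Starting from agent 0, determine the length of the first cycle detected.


Step 1: Trace the pointer graph from agent 0: 0 -> 0
Step 2: A cycle is detected when we revisit agent 0
Step 3: The cycle is: 0 -> 0
Step 4: Cycle length = 1

1


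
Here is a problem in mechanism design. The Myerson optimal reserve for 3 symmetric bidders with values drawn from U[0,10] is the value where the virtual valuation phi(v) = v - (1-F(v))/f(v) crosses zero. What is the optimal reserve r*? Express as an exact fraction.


Step 1: For U[0,10], F(v) = v/10 and f(v) = 1/10
Step 2: phi(v) = v - (1 - v/10)/(1/10) = v - (10 - v) = 2v - 10
Step 3: Set phi(r*) = 0: 2r* - 10 = 0
Step 4: r* = 10/2 = 5 (the number of bidders n = 3 does not enter)

5


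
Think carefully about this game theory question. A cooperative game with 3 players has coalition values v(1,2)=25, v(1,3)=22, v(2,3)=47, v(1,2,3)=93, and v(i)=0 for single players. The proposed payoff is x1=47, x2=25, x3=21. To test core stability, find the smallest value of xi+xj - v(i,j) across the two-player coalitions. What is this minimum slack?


Step 1: Slack for coalition (1,2): x1+x2 - v12 = 72 - 25 = 47
Step 2: Slack for coalition (1,3): x1+x3 - v13 = 68 - 22 = 46
Step 3: Slack for coalition (2,3): x2+x3 - v23 = 46 - 47 = -1
Step 4: Minimum slack = min(47, 46, -1) = -1, attained by (2,3); coalition (2,3) can block (slack < 0), so the allocation is not in the core

-1


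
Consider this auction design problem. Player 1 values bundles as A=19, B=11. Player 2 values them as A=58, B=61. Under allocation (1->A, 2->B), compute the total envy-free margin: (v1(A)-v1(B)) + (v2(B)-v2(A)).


Step 1: Player 1's margin = v1(A) - v1(B) = 19 - 11 = 8
Step 2: Player 2's margin = v2(B) - v2(A) = 61 - 58 = 3
Step 3: Total margin = 8 + 3 = 11

11


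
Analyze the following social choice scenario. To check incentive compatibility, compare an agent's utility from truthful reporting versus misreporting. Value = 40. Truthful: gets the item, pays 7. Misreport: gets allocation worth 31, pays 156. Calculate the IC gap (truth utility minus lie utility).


Step 1: U(truth) = value - payment = 40 - 7 = 33
Step 2: U(lie) = allocation - payment = 31 - 156 = -125
Step 3: IC gap = 33 - (-125) = 158

158


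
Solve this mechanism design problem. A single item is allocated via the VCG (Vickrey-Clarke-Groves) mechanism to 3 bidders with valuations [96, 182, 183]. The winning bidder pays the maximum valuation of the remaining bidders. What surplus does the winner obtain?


Step 1: The winner is the agent with the highest value: agent 2 with value 183
Step 2: Values of other agents: [96, 182]
Step 3: VCG payment = max of others' values = 182
Step 4: Surplus = 183 - 182 = 1

1


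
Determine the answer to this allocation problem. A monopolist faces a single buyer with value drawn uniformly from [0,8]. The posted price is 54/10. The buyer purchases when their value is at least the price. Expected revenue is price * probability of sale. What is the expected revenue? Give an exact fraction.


Step 1: Posted price r = 27/5, value support [0,8]
Step 2: P(v >= r) = (8 - 27/5)/8 = 13/40
Step 3: Expected revenue = r * P(v >= r) = 27/5 * 13/40
Step 4: Revenue = 351/200

351/200


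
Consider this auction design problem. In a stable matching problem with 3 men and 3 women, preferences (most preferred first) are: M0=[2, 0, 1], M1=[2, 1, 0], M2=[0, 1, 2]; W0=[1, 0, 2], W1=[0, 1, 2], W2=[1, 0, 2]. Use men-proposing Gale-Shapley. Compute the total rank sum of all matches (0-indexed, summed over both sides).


Step 1: Run Gale-Shapley (men propose, women hold best offer):
  M0 proposes to W2; she accepts
  M1 proposes to W2; she switches from M0
  M2 proposes to W0; she accepts
  M0 proposes to W0; she switches from M2
  M2 proposes to W1; she accepts
Step 2: Final matching: W0-M0, W1-M2, W2-M1
Step 3: 0-indexed ranks (man's rank of his match, then woman's): 1 + 1 + 1 + 2 + 0 + 0
Step 4: Total rank sum = 5

5


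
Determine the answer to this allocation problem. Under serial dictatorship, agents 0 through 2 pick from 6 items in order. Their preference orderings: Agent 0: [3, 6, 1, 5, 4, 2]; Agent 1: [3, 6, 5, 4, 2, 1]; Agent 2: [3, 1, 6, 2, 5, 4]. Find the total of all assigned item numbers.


Step 1: Agent 0 picks item 3
Step 2: Agent 1 picks item 6
Step 3: Agent 2 picks item 1
Step 4: Sum = 3 + 6 + 1 = 10

10


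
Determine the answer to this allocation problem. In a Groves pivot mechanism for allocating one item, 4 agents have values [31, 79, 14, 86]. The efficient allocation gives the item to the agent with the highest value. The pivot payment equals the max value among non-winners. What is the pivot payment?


Step 1: The efficient winner is agent 3 with value 86
Step 2: Other agents' values: [31, 79, 14]
Step 3: Pivot payment = max(others) = 79
Step 4: The winner pays 79

79


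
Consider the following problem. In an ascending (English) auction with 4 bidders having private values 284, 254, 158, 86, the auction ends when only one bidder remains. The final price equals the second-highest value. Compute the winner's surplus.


Step 1: Identify the highest value: 284
Step 2: Identify the second-highest value: 254
Step 3: The final price = second-highest value = 254
Step 4: Surplus = 284 - 254 = 30

30


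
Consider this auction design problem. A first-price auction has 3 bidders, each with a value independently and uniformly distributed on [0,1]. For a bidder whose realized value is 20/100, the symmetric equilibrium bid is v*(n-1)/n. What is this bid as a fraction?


Step 1: The symmetric BNE bidding function is b(v) = v * (n-1) / n
Step 2: Substitute v = 1/5 and n = 3
Step 3: b = 1/5 * 2/3
Step 4: b = 2/15

2/15


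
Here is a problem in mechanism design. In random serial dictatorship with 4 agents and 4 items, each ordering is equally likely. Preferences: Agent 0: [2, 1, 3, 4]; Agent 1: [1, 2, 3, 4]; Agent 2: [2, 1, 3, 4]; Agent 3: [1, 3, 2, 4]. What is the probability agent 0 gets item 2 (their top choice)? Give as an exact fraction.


Step 1: Agent 0 wants item 2
Step 2: There are 24 possible orderings of agents
Step 3: In 11 orderings, agent 0 gets item 2
Step 4: Probability = 11/24

11/24


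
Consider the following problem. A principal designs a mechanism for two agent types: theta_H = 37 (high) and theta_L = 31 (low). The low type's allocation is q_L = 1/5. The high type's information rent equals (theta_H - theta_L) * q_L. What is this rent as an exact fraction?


Step 1: theta_H - theta_L = 37 - 31 = 6
Step 2: Information rent = (theta_H - theta_L) * q_L
Step 3: = 6 * 1/5
Step 4: = 6/5

6/5


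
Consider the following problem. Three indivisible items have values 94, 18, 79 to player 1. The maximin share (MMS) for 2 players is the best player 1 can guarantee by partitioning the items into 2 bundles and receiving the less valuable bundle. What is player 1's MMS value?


Step 1: Item values = 94, 18, 79
Step 2: Enumerate all 2-bundle partitions and take the smaller bundle:
  Partition 1: {94} vs {18,79} -> bundles 94, 97; min = 94
  Partition 2: {18} vs {94,79} -> bundles 18, 173; min = 18
  Partition 3: {79} vs {94,18} -> bundles 79, 112; min = 79
Step 3: MMS = max(94, 18, 79) = 94

94


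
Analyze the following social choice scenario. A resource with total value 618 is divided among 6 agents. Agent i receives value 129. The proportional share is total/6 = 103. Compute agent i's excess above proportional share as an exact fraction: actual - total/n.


Step 1: Proportional share = 618/6 = 103
Step 2: Agent's actual allocation = 129
Step 3: Excess = 129 - 103 = 26

26


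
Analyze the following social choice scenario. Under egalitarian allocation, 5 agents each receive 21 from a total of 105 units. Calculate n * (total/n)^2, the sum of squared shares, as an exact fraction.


Step 1: Each agent's share = 105/5 = 21
Step 2: Square of each share = (21)^2 = 441
Step 3: Sum of squares = 5 * 441 = 2205

2205


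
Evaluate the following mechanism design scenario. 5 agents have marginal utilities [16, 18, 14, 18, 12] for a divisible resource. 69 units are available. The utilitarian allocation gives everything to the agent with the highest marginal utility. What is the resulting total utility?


Step 1: The marginal utilities are [16, 18, 14, 18, 12]
Step 2: The highest marginal utility is 18
Step 3: All 69 units go to that agent
Step 4: Total utility = 18 * 69 = 1242

1242


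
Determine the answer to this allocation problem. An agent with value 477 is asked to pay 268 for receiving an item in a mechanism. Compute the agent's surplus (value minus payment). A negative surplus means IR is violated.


Step 1: Surplus = value - payment = 477 - 268 = 209
Step 2: IR is satisfied (surplus >= 0)

209


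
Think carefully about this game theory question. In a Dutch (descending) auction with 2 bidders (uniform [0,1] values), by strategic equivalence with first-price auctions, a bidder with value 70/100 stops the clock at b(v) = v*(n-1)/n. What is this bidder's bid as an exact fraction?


Step 1: Dutch auctions are strategically equivalent to first-price auctions
Step 2: The equilibrium bid is b(v) = v*(n-1)/n
Step 3: b = 7/10 * 1/2
Step 4: b = 7/20

7/20


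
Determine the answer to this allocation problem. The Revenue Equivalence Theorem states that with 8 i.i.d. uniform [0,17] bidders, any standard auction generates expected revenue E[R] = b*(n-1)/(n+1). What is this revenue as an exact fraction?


Step 1: By Revenue Equivalence, expected revenue = b*(n-1)/(n+1)
Step 2: Substituting n = 8, b = 17
Step 3: Revenue = 17*(8-1)/(8+1) = 17*7/9
Step 4: Revenue = 119/9

119/9


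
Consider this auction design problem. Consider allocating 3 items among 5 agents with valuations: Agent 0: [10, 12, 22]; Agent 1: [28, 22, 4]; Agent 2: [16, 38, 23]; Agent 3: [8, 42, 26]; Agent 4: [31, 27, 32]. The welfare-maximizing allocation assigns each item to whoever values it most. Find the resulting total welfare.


Step 1: For each item, find the maximum value among all agents.
Step 2: Item 0 -> Agent 4 (value 31)
Step 3: Item 1 -> Agent 3 (value 42)
Step 4: Item 2 -> Agent 4 (value 32)
Step 5: Total welfare = 31 + 42 + 32 = 105

105


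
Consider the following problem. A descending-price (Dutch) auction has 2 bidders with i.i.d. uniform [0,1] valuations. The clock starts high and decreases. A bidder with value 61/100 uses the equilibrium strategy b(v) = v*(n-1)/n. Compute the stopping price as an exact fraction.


Step 1: Dutch auctions are strategically equivalent to first-price auctions
Step 2: The equilibrium bid is b(v) = v*(n-1)/n
Step 3: b = 61/100 * 1/2
Step 4: b = 61/200

61/200


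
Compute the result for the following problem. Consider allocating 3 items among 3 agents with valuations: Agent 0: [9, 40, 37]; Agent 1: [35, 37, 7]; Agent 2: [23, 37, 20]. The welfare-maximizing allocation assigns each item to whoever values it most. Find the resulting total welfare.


Step 1: For each item, find the maximum value among all agents.
Step 2: Item 0 -> Agent 1 (value 35)
Step 3: Item 1 -> Agent 0 (value 40)
Step 4: Item 2 -> Agent 0 (value 37)
Step 5: Total welfare = 35 + 40 + 37 = 112

112


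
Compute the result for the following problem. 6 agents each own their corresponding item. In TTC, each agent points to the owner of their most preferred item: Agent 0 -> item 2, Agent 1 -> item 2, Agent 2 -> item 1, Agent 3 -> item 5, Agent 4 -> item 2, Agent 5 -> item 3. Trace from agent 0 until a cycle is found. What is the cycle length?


Step 1: Trace the pointer graph from agent 0: 0 -> 2 -> 1 -> 2
Step 2: A cycle is detected when we revisit agent 2
Step 3: The cycle is: 2 -> 1 -> 2
Step 4: Cycle length = 2

2


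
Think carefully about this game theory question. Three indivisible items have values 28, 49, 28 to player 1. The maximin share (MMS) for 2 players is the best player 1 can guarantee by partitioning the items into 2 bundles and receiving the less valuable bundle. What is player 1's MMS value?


Step 1: Item values = 28, 49, 28
Step 2: Enumerate all 2-bundle partitions and take the smaller bundle:
  Partition 1: {28} vs {49,28} -> bundles 28, 77; min = 28
  Partition 2: {49} vs {28,28} -> bundles 49, 56; min = 49
  Partition 3: {28} vs {28,49} -> bundles 28, 77; min = 28
Step 3: MMS = max(28, 49, 28) = 49

49


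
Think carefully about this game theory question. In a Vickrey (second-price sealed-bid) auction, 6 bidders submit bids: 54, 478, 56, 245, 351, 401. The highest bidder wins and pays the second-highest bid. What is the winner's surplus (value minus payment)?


Step 1: Sort bids in descending order: 478, 401, 351, 245, 56, 54
Step 2: The winning bid is the highest: 478
Step 3: The payment equals the second-highest bid: 401
Step 4: Surplus = winner's bid - payment = 478 - 401 = 77

77


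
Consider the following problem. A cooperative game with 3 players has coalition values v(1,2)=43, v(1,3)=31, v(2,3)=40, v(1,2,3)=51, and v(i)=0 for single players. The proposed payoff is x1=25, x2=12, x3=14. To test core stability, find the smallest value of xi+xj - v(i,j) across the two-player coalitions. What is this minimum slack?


Step 1: Slack for coalition (1,2): x1+x2 - v12 = 37 - 43 = -6
Step 2: Slack for coalition (1,3): x1+x3 - v13 = 39 - 31 = 8
Step 3: Slack for coalition (2,3): x2+x3 - v23 = 26 - 40 = -14
Step 4: Minimum slack = min(-6, 8, -14) = -14, attained by (2,3); coalition (2,3) can block (slack < 0), so the allocation is not in the core

-14


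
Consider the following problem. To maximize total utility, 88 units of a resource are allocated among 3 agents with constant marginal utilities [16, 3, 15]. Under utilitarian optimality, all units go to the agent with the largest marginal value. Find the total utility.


Step 1: The marginal utilities are [16, 3, 15]
Step 2: The highest marginal utility is 16
Step 3: All 88 units go to that agent
Step 4: Total utility = 16 * 88 = 1408

1408


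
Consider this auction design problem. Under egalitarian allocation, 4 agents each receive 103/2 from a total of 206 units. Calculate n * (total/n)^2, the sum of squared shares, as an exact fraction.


Step 1: Each agent's share = 206/4 = 103/2
Step 2: Square of each share = (103/2)^2 = 10609/4
Step 3: Sum of squares = 4 * 10609/4 = 10609

10609


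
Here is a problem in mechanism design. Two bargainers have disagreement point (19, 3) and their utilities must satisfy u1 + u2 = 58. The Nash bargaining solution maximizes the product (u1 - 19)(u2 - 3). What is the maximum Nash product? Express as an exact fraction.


Step 1: The Nash solution splits surplus symmetrically above the disagreement point
Step 2: u1 = (total + d1 - d2)/2 = (58 + 19 - 3)/2 = 37
Step 3: u2 = (total - d1 + d2)/2 = (58 - 19 + 3)/2 = 21
Step 4: Nash product = (37 - 19) * (21 - 3)
Step 5: = 18 * 18 = 324

324


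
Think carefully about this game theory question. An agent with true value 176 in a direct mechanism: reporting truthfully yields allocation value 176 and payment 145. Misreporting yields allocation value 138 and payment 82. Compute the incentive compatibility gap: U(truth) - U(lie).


Step 1: U(truth) = value - payment = 176 - 145 = 31
Step 2: U(lie) = allocation - payment = 138 - 82 = 56
Step 3: IC gap = 31 - 56 = -25

-25


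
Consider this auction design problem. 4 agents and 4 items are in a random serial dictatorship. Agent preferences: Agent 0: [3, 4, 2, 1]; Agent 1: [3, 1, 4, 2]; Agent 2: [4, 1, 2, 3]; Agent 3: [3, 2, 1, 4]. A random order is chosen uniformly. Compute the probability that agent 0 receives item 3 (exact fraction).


Step 1: Agent 0 wants item 3
Step 2: There are 24 possible orderings of agents
Step 3: In 8 orderings, agent 0 gets item 3
Step 4: Probability = 8/24 = 1/3

1/3


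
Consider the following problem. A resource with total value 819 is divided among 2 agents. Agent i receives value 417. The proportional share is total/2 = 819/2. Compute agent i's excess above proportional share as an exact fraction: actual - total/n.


Step 1: Proportional share = 819/2
Step 2: Agent's actual allocation = 417
Step 3: Excess = 417 - 819/2 = 15/2

15/2


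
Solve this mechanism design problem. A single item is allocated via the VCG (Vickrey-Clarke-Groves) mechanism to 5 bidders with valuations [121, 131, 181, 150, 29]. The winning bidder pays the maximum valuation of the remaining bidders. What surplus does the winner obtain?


Step 1: The winner is the agent with the highest value: agent 2 with value 181
Step 2: Values of other agents: [121, 131, 150, 29]
Step 3: VCG payment = max of others' values = 150
Step 4: Surplus = 181 - 150 = 31

31


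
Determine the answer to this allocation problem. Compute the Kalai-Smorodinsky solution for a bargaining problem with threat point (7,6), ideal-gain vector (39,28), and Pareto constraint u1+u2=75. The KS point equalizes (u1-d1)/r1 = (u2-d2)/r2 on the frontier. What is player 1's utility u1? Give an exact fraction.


Step 1: At the KS point, (u1-d1)/r1 = (u2-d2)/r2 = t and u1+u2 = 75
Step 2: u1 = d1 + r1*t and u2 = d2 + r2*t, so (d1 + r1*t) + (d2 + r2*t) = 75
Step 3: t = (75 - 7 - 6)/(39 + 28) = 62/67
Step 4: u1 = d1 + r1*t = 7 + 39 * 62/67 = 2887/67
Step 5: (Check: u2 = d2 + r2*t = 2138/67; u1+u2 = 2887/67 + 2138/67 = 75, on the frontier.)

2887/67


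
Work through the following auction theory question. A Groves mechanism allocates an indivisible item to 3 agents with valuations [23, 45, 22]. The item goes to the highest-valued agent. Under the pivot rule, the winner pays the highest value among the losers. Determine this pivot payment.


Step 1: The efficient winner is agent 1 with value 45
Step 2: Other agents' values: [23, 22]
Step 3: Pivot payment = max(others) = 23
Step 4: The winner pays 23

23


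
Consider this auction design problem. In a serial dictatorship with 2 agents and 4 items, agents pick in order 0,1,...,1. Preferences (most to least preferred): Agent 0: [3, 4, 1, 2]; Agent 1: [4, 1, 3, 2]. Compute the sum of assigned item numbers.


Step 1: Agent 0 picks item 3
Step 2: Agent 1 picks item 4
Step 3: Sum = 3 + 4 = 7

7


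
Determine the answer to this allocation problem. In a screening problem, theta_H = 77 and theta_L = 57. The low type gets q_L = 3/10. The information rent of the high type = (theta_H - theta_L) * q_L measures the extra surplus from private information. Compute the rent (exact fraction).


Step 1: theta_H - theta_L = 77 - 57 = 20
Step 2: Information rent = (theta_H - theta_L) * q_L
Step 3: = 20 * 3/10
Step 4: = 6

6


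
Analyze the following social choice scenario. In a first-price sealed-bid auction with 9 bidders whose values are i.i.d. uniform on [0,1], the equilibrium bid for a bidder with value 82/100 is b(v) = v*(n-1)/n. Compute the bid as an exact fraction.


Step 1: The symmetric BNE bidding function is b(v) = v * (n-1) / n
Step 2: Substitute v = 41/50 and n = 9
Step 3: b = 41/50 * 8/9
Step 4: b = 164/225

164/225


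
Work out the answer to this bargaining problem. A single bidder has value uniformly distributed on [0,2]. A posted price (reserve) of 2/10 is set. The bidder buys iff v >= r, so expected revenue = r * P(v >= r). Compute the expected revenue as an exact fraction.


Step 1: Posted price r = 1/5, value support [0,2]
Step 2: P(v >= r) = (2 - 1/5)/2 = 9/10
Step 3: Expected revenue = r * P(v >= r) = 1/5 * 9/10
Step 4: Revenue = 9/50

9/50


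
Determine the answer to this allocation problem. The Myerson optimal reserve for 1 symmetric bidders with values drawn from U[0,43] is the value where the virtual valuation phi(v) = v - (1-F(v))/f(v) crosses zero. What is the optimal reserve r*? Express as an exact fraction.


Step 1: For U[0,43], F(v) = v/43 and f(v) = 1/43
Step 2: phi(v) = v - (1 - v/43)/(1/43) = v - (43 - v) = 2v - 43
Step 3: Set phi(r*) = 0: 2r* - 43 = 0
Step 4: r* = 43/2 (the number of bidders n = 1 does not enter)

43/2


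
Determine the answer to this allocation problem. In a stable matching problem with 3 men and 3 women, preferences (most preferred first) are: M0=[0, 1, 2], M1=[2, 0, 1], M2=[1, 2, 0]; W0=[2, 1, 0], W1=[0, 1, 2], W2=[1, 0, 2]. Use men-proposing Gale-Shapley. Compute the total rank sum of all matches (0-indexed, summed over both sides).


Step 1: Run Gale-Shapley (men propose, women hold best offer):
  M0 proposes to W0; she accepts
  M1 proposes to W2; she accepts
  M2 proposes to W1; she accepts
Step 2: Final matching: W0-M0, W1-M2, W2-M1
Step 3: 0-indexed ranks (man's rank of his match, then woman's): 0 + 2 + 0 + 2 + 0 + 0
Step 4: Total rank sum = 4

4


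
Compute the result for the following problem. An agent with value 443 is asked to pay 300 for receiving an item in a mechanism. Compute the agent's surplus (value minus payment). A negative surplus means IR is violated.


Step 1: Surplus = value - payment = 443 - 300 = 143
Step 2: IR is satisfied (surplus >= 0)

143


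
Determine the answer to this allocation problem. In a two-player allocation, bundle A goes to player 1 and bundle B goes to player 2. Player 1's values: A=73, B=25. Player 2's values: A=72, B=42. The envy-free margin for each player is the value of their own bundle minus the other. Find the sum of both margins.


Step 1: Player 1's margin = v1(A) - v1(B) = 73 - 25 = 48
Step 2: Player 2's margin = v2(B) - v2(A) = 42 - 72 = -30
Step 3: Total margin = 48 + -30 = 18

18


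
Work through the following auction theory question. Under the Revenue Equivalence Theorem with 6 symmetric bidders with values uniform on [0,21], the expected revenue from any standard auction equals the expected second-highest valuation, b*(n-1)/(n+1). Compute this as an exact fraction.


Step 1: By Revenue Equivalence, expected revenue = b*(n-1)/(n+1)
Step 2: Substituting n = 6, b = 21
Step 3: Revenue = 21*(6-1)/(6+1) = 21*5/7
Step 4: Revenue = 105/7 = 15

15


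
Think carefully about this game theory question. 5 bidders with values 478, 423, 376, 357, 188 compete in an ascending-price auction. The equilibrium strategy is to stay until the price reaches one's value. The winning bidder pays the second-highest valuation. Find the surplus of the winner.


Step 1: Identify the highest value: 478
Step 2: Identify the second-highest value: 423
Step 3: The final price = second-highest value = 423
Step 4: Surplus = 478 - 423 = 55

55


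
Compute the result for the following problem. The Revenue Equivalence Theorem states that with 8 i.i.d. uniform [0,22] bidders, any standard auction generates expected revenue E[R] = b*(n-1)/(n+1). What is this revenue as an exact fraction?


Step 1: By Revenue Equivalence, expected revenue = b*(n-1)/(n+1)
Step 2: Substituting n = 8, b = 22
Step 3: Revenue = 22*(8-1)/(8+1) = 22*7/9
Step 4: Revenue = 154/9

154/9


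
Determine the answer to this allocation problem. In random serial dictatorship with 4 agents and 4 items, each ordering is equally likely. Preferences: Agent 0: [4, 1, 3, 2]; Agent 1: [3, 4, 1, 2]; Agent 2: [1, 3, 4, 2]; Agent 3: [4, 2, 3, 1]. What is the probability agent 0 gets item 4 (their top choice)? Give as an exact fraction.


Step 1: Agent 0 wants item 4
Step 2: There are 24 possible orderings of agents
Step 3: In 12 orderings, agent 0 gets item 4
Step 4: Probability = 12/24 = 1/2

1/2


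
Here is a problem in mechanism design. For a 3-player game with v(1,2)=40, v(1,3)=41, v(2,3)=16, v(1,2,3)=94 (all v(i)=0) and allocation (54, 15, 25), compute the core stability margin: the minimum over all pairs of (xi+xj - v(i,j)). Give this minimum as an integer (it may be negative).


Step 1: Slack for coalition (1,2): x1+x2 - v12 = 69 - 40 = 29
Step 2: Slack for coalition (1,3): x1+x3 - v13 = 79 - 41 = 38
Step 3: Slack for coalition (2,3): x2+x3 - v23 = 40 - 16 = 24
Step 4: Minimum slack = min(29, 38, 24) = 24, attained by (2,3); no pair can gain by deviating, so the allocation is in the core

24


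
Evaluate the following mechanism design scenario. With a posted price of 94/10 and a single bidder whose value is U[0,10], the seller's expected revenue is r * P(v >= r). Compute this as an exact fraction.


Step 1: Posted price r = 47/5, value support [0,10]
Step 2: P(v >= r) = (10 - 47/5)/10 = 3/50
Step 3: Expected revenue = r * P(v >= r) = 47/5 * 3/50
Step 4: Revenue = 141/250

141/250


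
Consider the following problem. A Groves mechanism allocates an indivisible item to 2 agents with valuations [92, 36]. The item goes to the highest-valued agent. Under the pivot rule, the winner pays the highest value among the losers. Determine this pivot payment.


Step 1: The efficient winner is agent 0 with value 92
Step 2: Other agents' values: [36]
Step 3: Pivot payment = max(others) = 36
Step 4: The winner pays 36

36


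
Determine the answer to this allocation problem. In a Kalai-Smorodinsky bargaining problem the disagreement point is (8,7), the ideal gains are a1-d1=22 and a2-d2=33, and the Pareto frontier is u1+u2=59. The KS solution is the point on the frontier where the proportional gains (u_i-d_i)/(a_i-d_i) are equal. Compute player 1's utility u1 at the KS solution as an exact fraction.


Step 1: At the KS point, (u1-d1)/r1 = (u2-d2)/r2 = t and u1+u2 = 59
Step 2: u1 = d1 + r1*t and u2 = d2 + r2*t, so (d1 + r1*t) + (d2 + r2*t) = 59
Step 3: t = (59 - 8 - 7)/(22 + 33) = 44/55 = 4/5
Step 4: u1 = d1 + r1*t = 8 + 22 * 4/5 = 128/5
Step 5: (Check: u2 = d2 + r2*t = 167/5; u1+u2 = 128/5 + 167/5 = 59, on the frontier.)

128/5


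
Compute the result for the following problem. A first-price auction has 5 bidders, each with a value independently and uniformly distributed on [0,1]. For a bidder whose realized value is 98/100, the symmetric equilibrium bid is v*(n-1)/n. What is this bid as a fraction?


Step 1: The symmetric BNE bidding function is b(v) = v * (n-1) / n
Step 2: Substitute v = 49/50 and n = 5
Step 3: b = 49/50 * 4/5
Step 4: b = 98/125

98/125


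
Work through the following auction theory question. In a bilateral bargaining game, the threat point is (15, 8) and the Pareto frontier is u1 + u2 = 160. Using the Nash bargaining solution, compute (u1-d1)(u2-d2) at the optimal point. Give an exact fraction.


Step 1: The Nash solution splits surplus symmetrically above the disagreement point
Step 2: u1 = (total + d1 - d2)/2 = (160 + 15 - 8)/2 = 167/2
Step 3: u2 = (total - d1 + d2)/2 = (160 - 15 + 8)/2 = 153/2
Step 4: Nash product = (167/2 - 15) * (153/2 - 8)
Step 5: = 137/2 * 137/2 = 18769/4

18769/4


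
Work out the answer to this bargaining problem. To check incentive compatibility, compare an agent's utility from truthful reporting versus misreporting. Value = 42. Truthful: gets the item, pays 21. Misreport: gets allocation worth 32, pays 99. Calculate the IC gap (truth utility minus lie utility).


Step 1: U(truth) = value - payment = 42 - 21 = 21
Step 2: U(lie) = allocation - payment = 32 - 99 = -67
Step 3: IC gap = 21 - (-67) = 88

88


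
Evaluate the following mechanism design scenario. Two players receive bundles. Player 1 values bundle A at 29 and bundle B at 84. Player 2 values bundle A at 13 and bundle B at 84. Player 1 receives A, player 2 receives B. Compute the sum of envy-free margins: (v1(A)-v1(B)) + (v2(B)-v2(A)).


Step 1: Player 1's margin = v1(A) - v1(B) = 29 - 84 = -55
Step 2: Player 2's margin = v2(B) - v2(A) = 84 - 13 = 71
Step 3: Total margin = -55 + 71 = 16

16


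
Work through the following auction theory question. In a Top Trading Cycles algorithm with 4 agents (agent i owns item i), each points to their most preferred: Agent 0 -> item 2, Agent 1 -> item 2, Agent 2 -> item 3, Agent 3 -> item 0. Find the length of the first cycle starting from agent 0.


Step 1: Trace the pointer graph from agent 0: 0 -> 2 -> 3 -> 0
Step 2: A cycle is detected when we revisit agent 0
Step 3: The cycle is: 0 -> 2 -> 3 -> 0
Step 4: Cycle length = 3

3


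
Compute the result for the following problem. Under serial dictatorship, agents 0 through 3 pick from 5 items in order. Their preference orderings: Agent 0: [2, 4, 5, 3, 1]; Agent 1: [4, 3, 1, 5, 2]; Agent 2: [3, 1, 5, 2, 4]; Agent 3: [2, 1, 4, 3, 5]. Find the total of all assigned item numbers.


Step 1: Agent 0 picks item 2
Step 2: Agent 1 picks item 4
Step 3: Agent 2 picks item 3
Step 4: Agent 3 picks item 1
Step 5: Sum = 2 + 4 + 3 + 1 = 10

10


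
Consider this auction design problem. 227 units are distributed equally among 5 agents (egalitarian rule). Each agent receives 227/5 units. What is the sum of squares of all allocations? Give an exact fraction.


Step 1: Each agent's share = 227/5
Step 2: Square of each share = (227/5)^2 = 51529/25
Step 3: Sum of squares = 5 * 51529/25 = 51529/5

51529/5


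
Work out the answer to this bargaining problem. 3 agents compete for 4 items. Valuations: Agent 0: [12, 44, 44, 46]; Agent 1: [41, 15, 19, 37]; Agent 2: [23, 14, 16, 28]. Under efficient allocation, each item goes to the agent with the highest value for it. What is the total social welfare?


Step 1: For each item, find the maximum value among all agents.
Step 2: Item 0 -> Agent 1 (value 41)
Step 3: Item 1 -> Agent 0 (value 44)
Step 4: Item 2 -> Agent 0 (value 44)
Step 5: Item 3 -> Agent 0 (value 46)
Step 6: Total welfare = 41 + 44 + 44 + 46 = 175

175


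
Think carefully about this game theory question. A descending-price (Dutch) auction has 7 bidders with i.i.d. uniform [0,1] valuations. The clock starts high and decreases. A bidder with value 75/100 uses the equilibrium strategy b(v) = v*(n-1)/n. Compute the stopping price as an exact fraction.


Step 1: Dutch auctions are strategically equivalent to first-price auctions
Step 2: The equilibrium bid is b(v) = v*(n-1)/n
Step 3: b = 3/4 * 6/7
Step 4: b = 9/14

9/14


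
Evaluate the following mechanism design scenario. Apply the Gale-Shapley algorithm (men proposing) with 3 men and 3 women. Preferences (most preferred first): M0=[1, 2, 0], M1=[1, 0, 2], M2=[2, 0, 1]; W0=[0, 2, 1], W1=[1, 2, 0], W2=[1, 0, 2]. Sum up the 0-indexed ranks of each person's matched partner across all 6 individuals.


Step 1: Run Gale-Shapley (men propose, women hold best offer):
  M0 proposes to W1; she accepts
  M1 proposes to W1; she switches from M0
  M2 proposes to W2; she accepts
  M0 proposes to W2; she switches from M2
  M2 proposes to W0; she accepts
Step 2: Final matching: W0-M2, W1-M1, W2-M0
Step 3: 0-indexed ranks (man's rank of his match, then woman's): 1 + 1 + 0 + 0 + 1 + 1
Step 4: Total rank sum = 4

4


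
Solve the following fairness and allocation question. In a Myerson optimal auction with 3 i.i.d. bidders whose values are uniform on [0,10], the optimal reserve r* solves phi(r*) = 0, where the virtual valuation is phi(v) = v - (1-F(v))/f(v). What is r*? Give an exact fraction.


Step 1: For U[0,10], F(v) = v/10 and f(v) = 1/10
Step 2: phi(v) = v - (1 - v/10)/(1/10) = v - (10 - v) = 2v - 10
Step 3: Set phi(r*) = 0: 2r* - 10 = 0
Step 4: r* = 10/2 = 5 (the number of bidders n = 3 does not enter)

5


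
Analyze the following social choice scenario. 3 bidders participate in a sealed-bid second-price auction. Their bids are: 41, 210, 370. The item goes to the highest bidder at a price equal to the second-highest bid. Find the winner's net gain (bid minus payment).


Step 1: Sort bids in descending order: 370, 210, 41
Step 2: The winning bid is the highest: 370
Step 3: The payment equals the second-highest bid: 210
Step 4: Surplus = winner's bid - payment = 370 - 210 = 160

160


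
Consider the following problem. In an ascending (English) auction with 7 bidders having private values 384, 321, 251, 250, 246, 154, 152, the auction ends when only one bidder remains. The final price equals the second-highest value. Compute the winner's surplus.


Step 1: Identify the highest value: 384
Step 2: Identify the second-highest value: 321
Step 3: The final price = second-highest value = 321
Step 4: Surplus = 384 - 321 = 63

63


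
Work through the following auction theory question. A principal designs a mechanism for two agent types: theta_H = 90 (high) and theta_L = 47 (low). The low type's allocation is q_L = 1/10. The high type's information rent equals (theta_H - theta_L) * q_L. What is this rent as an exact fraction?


Step 1: theta_H - theta_L = 90 - 47 = 43
Step 2: Information rent = (theta_H - theta_L) * q_L
Step 3: = 43 * 1/10
Step 4: = 43/10

43/10


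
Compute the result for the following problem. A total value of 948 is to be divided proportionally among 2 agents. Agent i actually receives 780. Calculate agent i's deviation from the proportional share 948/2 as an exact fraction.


Step 1: Proportional share = 948/2 = 474
Step 2: Agent's actual allocation = 780
Step 3: Excess = 780 - 474 = 306

306


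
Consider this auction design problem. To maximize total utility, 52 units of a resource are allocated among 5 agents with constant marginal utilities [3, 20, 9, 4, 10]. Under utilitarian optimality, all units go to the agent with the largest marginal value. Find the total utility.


Step 1: The marginal utilities are [3, 20, 9, 4, 10]
Step 2: The highest marginal utility is 20
Step 3: All 52 units go to that agent
Step 4: Total utility = 20 * 52 = 1040

1040


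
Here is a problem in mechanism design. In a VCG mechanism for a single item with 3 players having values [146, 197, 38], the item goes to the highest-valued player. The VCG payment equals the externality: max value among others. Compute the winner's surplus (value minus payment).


Step 1: The winner is the agent with the highest value: agent 1 with value 197
Step 2: Values of other agents: [146, 38]
Step 3: VCG payment = max of others' values = 146
Step 4: Surplus = 197 - 146 = 51

51


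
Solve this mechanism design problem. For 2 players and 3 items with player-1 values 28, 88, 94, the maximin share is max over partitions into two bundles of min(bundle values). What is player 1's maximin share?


Step 1: Item values = 28, 88, 94
Step 2: Enumerate all 2-bundle partitions and take the smaller bundle:
  Partition 1: {28} vs {88,94} -> bundles 28, 182; min = 28
  Partition 2: {88} vs {28,94} -> bundles 88, 122; min = 88
  Partition 3: {94} vs {28,88} -> bundles 94, 116; min = 94
Step 3: MMS = max(28, 88, 94) = 94

94
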